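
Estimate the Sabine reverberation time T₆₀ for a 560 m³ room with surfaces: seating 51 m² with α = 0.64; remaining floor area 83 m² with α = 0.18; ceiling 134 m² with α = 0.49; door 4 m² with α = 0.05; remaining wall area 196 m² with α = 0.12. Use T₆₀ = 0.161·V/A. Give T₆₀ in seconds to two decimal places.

A = Σ Sᵢαᵢ = 51·0.64 + 83·0.18 + 134·0.49 + 4·0.05 + 196·0.12 = 136.96 m².
T₆₀ = 0.161·V/A = 0.161·560/136.96 = 0.658 s.

0.66 s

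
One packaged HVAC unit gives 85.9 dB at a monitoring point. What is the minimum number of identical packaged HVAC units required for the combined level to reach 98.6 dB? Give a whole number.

19

The shortfall is 98.6 − 85.9 = 12.7 dB, and N units add 10·log₁₀ N, so need 10·log₁₀ N ≥ 12.7.
N ≥ 10^(12.7/10) = 18.621, so N = 19.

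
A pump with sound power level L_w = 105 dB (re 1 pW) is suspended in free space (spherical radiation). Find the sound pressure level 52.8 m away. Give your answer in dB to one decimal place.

L_p = L_w − 10·log₁₀(4π·r²) with r = 52.8 m.
4π·r² = 3.503e+04 m², 10·log₁₀ of that is 45.445 dB.
L_p = 105 − 45.445 = 59.56 dB.

59.6 dB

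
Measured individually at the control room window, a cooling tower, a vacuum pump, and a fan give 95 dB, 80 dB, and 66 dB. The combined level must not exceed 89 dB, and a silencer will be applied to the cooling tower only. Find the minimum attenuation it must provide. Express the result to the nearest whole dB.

7 dB

Everything except the cooling tower sums to 10^(80/10) + 10^(66/10) = 1.040e+08 in linear terms, 80.17 dB.
The limit corresponds to 10^(89/10) = 7.943e+08; subtracting the fixed part leaves 6.903e+08 for the cooling tower, i.e. 88.39 dB.
Required insertion loss = 95 − 88.39 = 6.61 dB.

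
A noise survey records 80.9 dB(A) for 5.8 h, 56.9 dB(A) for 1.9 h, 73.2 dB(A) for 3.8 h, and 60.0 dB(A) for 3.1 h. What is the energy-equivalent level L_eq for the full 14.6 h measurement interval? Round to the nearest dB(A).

77 dB(A)

Weight each interval's intensity by its duration and average over T = 14.6 h:
Σ tᵢ·10^(Lᵢ/10) = 5.8·10^(80.9/10) + 1.9·10^(56.9/10) + 3.8·10^(73.2/10) + 3.1·10^(60.0/10) = 7.970e+08.
L_eq = 10·log₁₀(7.970e+08/14.6) = 77.37 dB(A).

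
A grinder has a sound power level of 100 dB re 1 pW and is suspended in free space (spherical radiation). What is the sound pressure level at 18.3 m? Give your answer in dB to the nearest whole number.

64 dB

L_p = L_w − 10·log₁₀(4π·r²) with r = 18.3 m.
4π·r² = 4208 m², 10·log₁₀ of that is 36.241 dB.
L_p = 100 − 36.241 = 63.76 dB.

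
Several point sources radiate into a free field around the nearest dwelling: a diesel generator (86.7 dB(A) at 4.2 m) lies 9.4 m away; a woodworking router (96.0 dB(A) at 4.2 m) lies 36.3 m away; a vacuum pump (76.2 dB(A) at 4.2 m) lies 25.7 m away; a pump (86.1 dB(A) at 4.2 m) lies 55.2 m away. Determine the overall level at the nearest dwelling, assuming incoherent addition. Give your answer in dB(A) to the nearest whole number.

82 dB(A)

Propagate each source to the receiver with L = L_ref − 20·log₁₀(r/r_ref), then add intensities.
diesel generator: 86.7 − 20·log₁₀(9.4/4.2) = 86.7 − 7.00 = 79.70 dB(A).
woodworking router: 96.0 − 20·log₁₀(36.3/4.2) = 96.0 − 18.73 = 77.27 dB(A).
vacuum pump: 76.2 − 20·log₁₀(25.7/4.2) = 76.2 − 15.73 = 60.47 dB(A).
pump: 86.1 − 20·log₁₀(55.2/4.2) = 86.1 − 22.37 = 63.73 dB(A).
Σ 10^(L/10) = 1.501e+08 → L_total = 10·log₁₀(1.501e+08) = 81.77 dB(A).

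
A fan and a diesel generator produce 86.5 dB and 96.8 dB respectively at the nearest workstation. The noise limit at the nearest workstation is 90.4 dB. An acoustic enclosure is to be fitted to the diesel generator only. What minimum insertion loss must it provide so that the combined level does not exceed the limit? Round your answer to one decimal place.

8.7 dB

The untreated sources together contribute 10^(86.5/10) = 4.467e+08, i.e. 86.50 dB.
To meet 90.4 dB overall, the treated diesel generator may contribute at most 10^(90.4/10) − 4.467e+08 = 6.498e+08, i.e. 88.13 dB.
So the diesel generator must be reduced from 96.8 to 88.13 dB: IL = 8.67 dB.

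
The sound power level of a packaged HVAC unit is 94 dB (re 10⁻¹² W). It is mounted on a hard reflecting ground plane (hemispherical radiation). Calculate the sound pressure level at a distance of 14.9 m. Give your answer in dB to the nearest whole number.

L_p = L_w − 10·log₁₀(2π·r²) with r = 14.9 m.
2π·r² = 1395 m², 10·log₁₀ of that is 31.446 dB.
L_p = 94 − 31.446 = 62.55 dB.

63 dB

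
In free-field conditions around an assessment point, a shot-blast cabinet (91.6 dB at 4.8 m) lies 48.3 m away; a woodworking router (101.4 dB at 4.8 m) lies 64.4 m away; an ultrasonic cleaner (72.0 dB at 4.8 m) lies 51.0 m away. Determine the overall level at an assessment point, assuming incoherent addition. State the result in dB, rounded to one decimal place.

79.6 dB

Apply inverse-square spreading to bring every level to the receiver, then sum 10^(L/10).
shot-blast cabinet: 91.6 − 20·log₁₀(48.3/4.8) = 91.6 − 20.05 = 71.55 dB.
woodworking router: 101.4 − 20·log₁₀(64.4/4.8) = 101.4 − 22.55 = 78.85 dB.
ultrasonic cleaner: 72.0 − 20·log₁₀(51.0/4.8) = 72.0 − 20.53 = 51.47 dB.
Σ 10^(L/10) = 9.110e+07 → L_total = 10·log₁₀(9.110e+07) = 79.60 dB.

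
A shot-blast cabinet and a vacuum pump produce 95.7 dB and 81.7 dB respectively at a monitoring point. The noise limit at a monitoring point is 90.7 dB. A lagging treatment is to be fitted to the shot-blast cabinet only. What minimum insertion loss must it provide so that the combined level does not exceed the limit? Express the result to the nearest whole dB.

The untreated sources together contribute 10^(81.7/10) = 1.479e+08, i.e. 81.70 dB.
To meet 90.7 dB overall, the treated shot-blast cabinet may contribute at most 10^(90.7/10) − 1.479e+08 = 1.027e+09, i.e. 90.12 dB.
So the shot-blast cabinet must be reduced from 95.7 to 90.12 dB: IL = 5.58 dB.

6 dB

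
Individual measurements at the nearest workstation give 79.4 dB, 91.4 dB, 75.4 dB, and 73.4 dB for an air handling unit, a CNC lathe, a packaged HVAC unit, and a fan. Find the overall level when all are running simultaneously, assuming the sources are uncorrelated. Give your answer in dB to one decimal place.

91.8 dB

For uncorrelated sources the intensities add, so convert each level to linear form, sum, and take 10·log₁₀ of the total.
Σ 10^(L/10) = 10^(79.4/10) + 10^(91.4/10) + 10^(75.4/10) + 10^(73.4/10) = 1.524e+09.
L_total = 10·log₁₀(1.524e+09) = 91.83 dB.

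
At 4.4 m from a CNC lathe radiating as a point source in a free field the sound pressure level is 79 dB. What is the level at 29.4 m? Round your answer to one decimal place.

For a point source, L₂ = L₁ − 20·log₁₀(r₂/r₁).
L₂ = 79 − 20·log₁₀(29.4/4.4) = 79 − 16.498 = 62.50 dB.

62.5 dB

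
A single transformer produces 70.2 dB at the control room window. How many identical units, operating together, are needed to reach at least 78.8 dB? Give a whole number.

8

Need L₁ + 10·log₁₀ N ≥ 78.8, i.e. log₁₀ N ≥ 0.86.
N ≥ 10^(8.6/10) = 7.244, so N = 8.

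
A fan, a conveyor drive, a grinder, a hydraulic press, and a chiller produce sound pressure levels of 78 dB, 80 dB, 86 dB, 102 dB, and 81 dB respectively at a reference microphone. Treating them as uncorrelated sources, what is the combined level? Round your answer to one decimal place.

For uncorrelated sources the intensities add, so convert each level to linear form, sum, and take 10·log₁₀ of the total.
Σ 10^(L/10) = 10^(78/10) + 10^(80/10) + 10^(86/10) + 10^(102/10) + 10^(81/10) = 1.654e+10.
L_total = 10·log₁₀(1.654e+10) = 102.18 dB.

102.2 dB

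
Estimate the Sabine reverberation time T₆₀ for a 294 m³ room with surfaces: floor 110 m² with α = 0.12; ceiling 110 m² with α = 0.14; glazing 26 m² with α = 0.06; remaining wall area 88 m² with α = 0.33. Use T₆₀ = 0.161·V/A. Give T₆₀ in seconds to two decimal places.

A = Σ Sᵢαᵢ = 110·0.12 + 110·0.14 + 26·0.06 + 88·0.33 = 59.20 m².
T₆₀ = 0.161·V/A = 0.161·294/59.20 = 0.800 s.

0.80 s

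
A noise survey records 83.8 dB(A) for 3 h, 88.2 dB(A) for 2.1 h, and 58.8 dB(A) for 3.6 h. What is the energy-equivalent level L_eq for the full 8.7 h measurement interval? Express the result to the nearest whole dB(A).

L_eq = 10·log₁₀[(1/T)·Σ tᵢ·10^(Lᵢ/10)] with T = 8.7 h.
Σ tᵢ·10^(Lᵢ/10) = 3·10^(83.8/10) + 2.1·10^(88.2/10) + 3.6·10^(58.8/10) = 2.110e+09.
L_eq = 10·log₁₀(2.110e+09/8.7) = 83.85 dB(A).

84 dB(A)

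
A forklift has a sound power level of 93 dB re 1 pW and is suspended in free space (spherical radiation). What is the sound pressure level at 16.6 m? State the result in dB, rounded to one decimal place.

57.6 dB

The power spreads over a sphere of area 4π·r², so L_p = L_w − 10·log₁₀(4π·r²).
4π·r² = 3463 m², 10·log₁₀ of that is 35.394 dB.
L_p = 93 − 35.394 = 57.61 dB.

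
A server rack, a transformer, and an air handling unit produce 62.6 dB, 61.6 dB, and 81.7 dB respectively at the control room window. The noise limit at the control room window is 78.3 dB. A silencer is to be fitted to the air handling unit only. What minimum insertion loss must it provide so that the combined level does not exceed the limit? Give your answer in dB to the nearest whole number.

Everything except the air handling unit sums to 10^(62.6/10) + 10^(61.6/10) = 3.265e+06 in linear terms, 65.14 dB.
The limit corresponds to 10^(78.3/10) = 6.761e+07; subtracting the fixed part leaves 6.434e+07 for the air handling unit, i.e. 78.09 dB.
Required insertion loss = 81.7 − 78.09 = 3.61 dB.

4 dB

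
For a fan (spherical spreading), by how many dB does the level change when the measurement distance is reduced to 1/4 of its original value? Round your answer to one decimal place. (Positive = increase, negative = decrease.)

+12.0 dB

With spherical spreading the level changes by −20·log₁₀(r₂/r₁).
ΔL = −20·log₁₀(0.25) = +12.04 dB.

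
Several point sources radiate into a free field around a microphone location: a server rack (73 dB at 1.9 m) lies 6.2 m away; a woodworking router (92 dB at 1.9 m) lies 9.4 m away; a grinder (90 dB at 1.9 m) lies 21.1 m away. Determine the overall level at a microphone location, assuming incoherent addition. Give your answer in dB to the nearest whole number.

79 dB

Propagate each source to the receiver with L = L_ref − 20·log₁₀(r/r_ref), then add intensities.
server rack: 73 − 20·log₁₀(6.2/1.9) = 73 − 10.27 = 62.73 dB.
woodworking router: 92 − 20·log₁₀(9.4/1.9) = 92 − 13.89 = 78.11 dB.
grinder: 90 − 20·log₁₀(21.1/1.9) = 90 − 20.91 = 69.09 dB.
Σ 10^(L/10) = 7.473e+07 → L_total = 10·log₁₀(7.473e+07) = 78.74 dB.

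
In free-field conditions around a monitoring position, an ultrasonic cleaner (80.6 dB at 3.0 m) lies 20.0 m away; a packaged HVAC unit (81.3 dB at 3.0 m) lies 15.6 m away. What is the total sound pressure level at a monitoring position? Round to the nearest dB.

69 dB

Propagate each source to the receiver with L = L_ref − 20·log₁₀(r/r_ref), then add intensities.
ultrasonic cleaner: 80.6 − 20·log₁₀(20.0/3.0) = 80.6 − 16.48 = 64.12 dB.
packaged HVAC unit: 81.3 − 20·log₁₀(15.6/3.0) = 81.3 − 14.32 = 66.98 dB.
Σ 10^(L/10) = 7.572e+06 → L_total = 10·log₁₀(7.572e+06) = 68.79 dB.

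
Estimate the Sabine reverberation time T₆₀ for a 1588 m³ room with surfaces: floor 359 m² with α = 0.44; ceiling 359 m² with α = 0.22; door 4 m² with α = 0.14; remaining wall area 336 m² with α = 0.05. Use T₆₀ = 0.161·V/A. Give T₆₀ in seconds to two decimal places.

1.01 s

A = Σ Sᵢαᵢ = 359·0.44 + 359·0.22 + 4·0.14 + 336·0.05 = 254.30 m².
T₆₀ = 0.161·V/A = 0.161·1588/254.30 = 1.005 s.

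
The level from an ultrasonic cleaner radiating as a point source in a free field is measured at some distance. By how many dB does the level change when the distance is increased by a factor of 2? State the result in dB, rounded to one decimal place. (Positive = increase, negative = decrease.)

A point source loses 6 dB per doubling of distance; generally ΔL = −20·log₁₀(r₂/r₁).
ΔL = −20·log₁₀(2) = -6.02 dB.

-6.0 dB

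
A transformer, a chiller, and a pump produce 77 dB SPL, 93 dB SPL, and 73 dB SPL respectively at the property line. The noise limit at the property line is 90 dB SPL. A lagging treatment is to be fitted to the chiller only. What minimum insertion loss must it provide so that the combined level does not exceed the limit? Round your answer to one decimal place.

3.3 dB

The untreated sources together contribute 10^(77/10) + 10^(73/10) = 7.007e+07, i.e. 78.46 dB SPL.
To meet 90 dB SPL overall, the treated chiller may contribute at most 10^(90/10) − 7.007e+07 = 9.299e+08, i.e. 89.68 dB SPL.
Required insertion loss = 93 − 89.68 = 3.32 dB.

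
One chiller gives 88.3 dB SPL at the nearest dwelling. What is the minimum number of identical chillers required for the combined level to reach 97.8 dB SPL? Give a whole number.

Need L₁ + 10·log₁₀ N ≥ 97.8, i.e. log₁₀ N ≥ 0.95.
N ≥ 10^(9.5/10) = 8.913, so N = 9.

9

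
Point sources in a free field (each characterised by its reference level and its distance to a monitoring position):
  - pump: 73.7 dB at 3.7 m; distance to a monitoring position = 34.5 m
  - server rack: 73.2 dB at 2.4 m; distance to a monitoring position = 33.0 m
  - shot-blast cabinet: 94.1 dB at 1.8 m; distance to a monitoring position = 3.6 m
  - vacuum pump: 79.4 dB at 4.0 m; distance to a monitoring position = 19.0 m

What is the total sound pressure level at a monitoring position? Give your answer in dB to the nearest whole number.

Apply inverse-square spreading to bring every level to the receiver, then sum 10^(L/10).
pump: 73.7 − 20·log₁₀(34.5/3.7) = 73.7 − 19.39 = 54.31 dB.
server rack: 73.2 − 20·log₁₀(33.0/2.4) = 73.2 − 22.77 = 50.43 dB.
shot-blast cabinet: 94.1 − 20·log₁₀(3.6/1.8) = 94.1 − 6.02 = 88.08 dB.
vacuum pump: 79.4 − 20·log₁₀(19.0/4.0) = 79.4 − 13.53 = 65.87 dB.
Σ 10^(L/10) = 6.468e+08 → L_total = 10·log₁₀(6.468e+08) = 88.11 dB.

88 dB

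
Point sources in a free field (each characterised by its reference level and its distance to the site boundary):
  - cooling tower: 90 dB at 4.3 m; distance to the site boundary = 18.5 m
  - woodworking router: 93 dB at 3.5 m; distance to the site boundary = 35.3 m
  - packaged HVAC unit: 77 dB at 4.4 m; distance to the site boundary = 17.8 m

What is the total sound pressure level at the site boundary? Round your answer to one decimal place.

78.8 dB

First find each source's level at the receiver (point-source: −20·log₁₀(r/r_ref)), then combine on an intensity basis.
cooling tower: 90 − 20·log₁₀(18.5/4.3) = 90 − 12.67 = 77.33 dB.
woodworking router: 93 − 20·log₁₀(35.3/3.5) = 93 − 20.07 = 72.93 dB.
packaged HVAC unit: 77 − 20·log₁₀(17.8/4.4) = 77 − 12.14 = 64.86 dB.
Σ 10^(L/10) = 7.670e+07 → L_total = 10·log₁₀(7.670e+07) = 78.85 dB.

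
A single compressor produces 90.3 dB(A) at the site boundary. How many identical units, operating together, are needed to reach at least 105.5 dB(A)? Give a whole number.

34

The shortfall is 105.5 − 90.3 = 15.2 dB, and N units add 10·log₁₀ N, so need 10·log₁₀ N ≥ 15.2.
N ≥ 10^(15.2/10) = 33.113, so N = 34.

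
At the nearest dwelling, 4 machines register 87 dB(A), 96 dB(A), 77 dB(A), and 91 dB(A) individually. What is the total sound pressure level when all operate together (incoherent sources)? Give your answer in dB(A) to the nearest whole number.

98 dB(A)

Incoherent sources combine by intensity addition: L_total = 10·log₁₀(Σ 10^(L_i/10)).
Σ 10^(L/10) = 10^(87/10) + 10^(96/10) + 10^(77/10) + 10^(91/10) = 5.791e+09.
L_total = 10·log₁₀(5.791e+09) = 97.63 dB(A).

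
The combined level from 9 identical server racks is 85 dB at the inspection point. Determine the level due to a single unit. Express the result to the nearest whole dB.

For N identical incoherent sources L_total = L₁ + 10·log₁₀ N, so L₁ = 85 − 10·log₁₀(9) = 85 − 9.542.

75 dB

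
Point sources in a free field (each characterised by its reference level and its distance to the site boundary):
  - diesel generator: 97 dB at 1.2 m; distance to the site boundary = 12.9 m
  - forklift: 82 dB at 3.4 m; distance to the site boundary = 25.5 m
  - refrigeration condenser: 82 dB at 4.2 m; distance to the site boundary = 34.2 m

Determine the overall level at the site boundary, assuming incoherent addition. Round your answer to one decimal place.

First find each source's level at the receiver (point-source: −20·log₁₀(r/r_ref)), then combine on an intensity basis.
diesel generator: 97 − 20·log₁₀(12.9/1.2) = 97 − 20.63 = 76.37 dB.
forklift: 82 − 20·log₁₀(25.5/3.4) = 82 − 17.50 = 64.50 dB.
refrigeration condenser: 82 − 20·log₁₀(34.2/4.2) = 82 − 18.22 = 63.78 dB.
Σ 10^(L/10) = 4.858e+07 → L_total = 10·log₁₀(4.858e+07) = 76.86 dB.

76.9 dB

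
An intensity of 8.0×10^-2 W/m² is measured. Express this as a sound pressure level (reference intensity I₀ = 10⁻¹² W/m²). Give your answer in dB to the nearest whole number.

109 dB

I/I₀ = 8.0×10^-2/10⁻¹² = 8.0×10^10, and L = 10·log₁₀(I/I₀).
L = 10·(0.9031 + 10) = 109.03 dB.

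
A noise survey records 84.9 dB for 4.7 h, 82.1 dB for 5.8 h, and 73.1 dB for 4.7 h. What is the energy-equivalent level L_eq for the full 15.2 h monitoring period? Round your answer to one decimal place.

82.1 dB

Weight each interval's intensity by its duration and average over T = 15.2 h:
Σ tᵢ·10^(Lᵢ/10) = 4.7·10^(84.9/10) + 5.8·10^(82.1/10) + 4.7·10^(73.1/10) = 2.489e+09.
L_eq = 10·log₁₀(2.489e+09/15.2) = 82.14 dB.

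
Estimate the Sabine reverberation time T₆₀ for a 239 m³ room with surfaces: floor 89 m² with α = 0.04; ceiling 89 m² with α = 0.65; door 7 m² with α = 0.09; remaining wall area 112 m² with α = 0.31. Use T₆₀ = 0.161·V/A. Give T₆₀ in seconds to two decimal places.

0.40 s

A = Σ Sᵢαᵢ = 89·0.04 + 89·0.65 + 7·0.09 + 112·0.31 = 96.76 m².
T₆₀ = 0.161 × 239 / 96.76 = 0.398 s.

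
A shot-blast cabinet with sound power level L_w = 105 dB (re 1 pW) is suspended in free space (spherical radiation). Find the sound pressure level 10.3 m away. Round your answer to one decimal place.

73.8 dB

Free-field spherical radiation: L_p = L_w − 10·log₁₀(4π·r²), r = 10.3 m.
4π·r² = 1333 m², 10·log₁₀ of that is 31.249 dB.
L_p = 105 − 31.249 = 73.75 dB.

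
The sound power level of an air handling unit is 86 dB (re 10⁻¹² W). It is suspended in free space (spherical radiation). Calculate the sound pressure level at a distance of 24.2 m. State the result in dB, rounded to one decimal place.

L_p = L_w − 10·log₁₀(4π·r²) with r = 24.2 m.
4π·r² = 7359 m², 10·log₁₀ of that is 38.668 dB.
L_p = 86 − 38.668 = 47.33 dB.

47.3 dB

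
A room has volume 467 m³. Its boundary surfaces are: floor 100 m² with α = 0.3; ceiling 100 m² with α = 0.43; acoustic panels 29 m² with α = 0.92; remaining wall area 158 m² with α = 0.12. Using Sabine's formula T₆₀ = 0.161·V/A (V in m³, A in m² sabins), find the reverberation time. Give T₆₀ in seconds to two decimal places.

Total absorption A = 100·0.3 + 100·0.43 + 29·0.92 + 158·0.12 = 118.64 m² sabins.
T₆₀ = 0.161 × 467 / 118.64 = 0.634 s.

0.63 s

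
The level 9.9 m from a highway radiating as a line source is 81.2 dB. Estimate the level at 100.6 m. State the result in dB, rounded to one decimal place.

71.1 dB

Cylindrical spreading from a line source gives a 10·log₁₀(r₂/r₁) drop.
L₂ = 81.2 − 10·log₁₀(100.6/9.9) = 81.2 − 10.070 = 71.13 dB.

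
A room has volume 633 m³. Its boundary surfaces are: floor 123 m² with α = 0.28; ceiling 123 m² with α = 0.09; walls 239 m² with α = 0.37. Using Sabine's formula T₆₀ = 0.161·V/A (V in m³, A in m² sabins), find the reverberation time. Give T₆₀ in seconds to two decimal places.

Summing Sᵢαᵢ: 123·0.28 + 123·0.09 + 239·0.37 = 133.94 m².
T₆₀ = 0.161 × 633 / 133.94 = 0.761 s.

0.76 s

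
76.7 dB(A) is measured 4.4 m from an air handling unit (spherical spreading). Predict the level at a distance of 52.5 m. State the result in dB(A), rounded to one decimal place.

Point-source attenuation: ΔL = 20·log₁₀(r₂/r₁) = 20·log₁₀(52.5/4.4) = 21.534 dB.
L₂ = 76.7 − 20·log₁₀(52.5/4.4) = 76.7 − 21.534 = 55.17 dB(A).

55.2 dB(A)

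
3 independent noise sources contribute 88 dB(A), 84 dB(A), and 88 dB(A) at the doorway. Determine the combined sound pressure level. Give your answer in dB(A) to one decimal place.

91.8 dB(A)

Incoherent sources combine by intensity addition: L_total = 10·log₁₀(Σ 10^(L_i/10)).
Σ 10^(L/10) = 10^(88/10) + 10^(84/10) + 10^(88/10) = 1.513e+09.
L_total = 10·log₁₀(1.513e+09) = 91.80 dB(A).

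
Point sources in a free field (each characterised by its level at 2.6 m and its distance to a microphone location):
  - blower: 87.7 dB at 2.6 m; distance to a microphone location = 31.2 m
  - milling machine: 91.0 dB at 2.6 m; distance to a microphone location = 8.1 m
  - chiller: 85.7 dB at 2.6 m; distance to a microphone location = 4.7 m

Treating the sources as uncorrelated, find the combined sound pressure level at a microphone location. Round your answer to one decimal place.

First find each source's level at the receiver (point-source: −20·log₁₀(r/r_ref)), then combine on an intensity basis.
blower: 87.7 − 20·log₁₀(31.2/2.6) = 87.7 − 21.58 = 66.12 dB.
milling machine: 91.0 − 20·log₁₀(8.1/2.6) = 91.0 − 9.87 = 81.13 dB.
chiller: 85.7 − 20·log₁₀(4.7/2.6) = 85.7 − 5.14 = 80.56 dB.
Σ 10^(L/10) = 2.475e+08 → L_total = 10·log₁₀(2.475e+08) = 83.94 dB.

83.9 dB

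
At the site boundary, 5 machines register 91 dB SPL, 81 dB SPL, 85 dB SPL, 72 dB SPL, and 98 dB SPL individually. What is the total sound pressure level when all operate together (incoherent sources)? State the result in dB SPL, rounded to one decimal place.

99.0 dB SPL

Incoherent sources combine by intensity addition: L_total = 10·log₁₀(Σ 10^(L_i/10)).
Σ 10^(L/10) = 10^(91/10) + 10^(81/10) + 10^(85/10) + 10^(72/10) + 10^(98/10) = 8.026e+09.
L_total = 10·log₁₀(8.026e+09) = 99.05 dB SPL.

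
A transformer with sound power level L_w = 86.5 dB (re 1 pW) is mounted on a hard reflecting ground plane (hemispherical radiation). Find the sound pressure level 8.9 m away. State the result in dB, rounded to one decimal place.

59.5 dB

The power spreads over a hemisphere of area 2π·r², so L_p = L_w − 10·log₁₀(2π·r²).
2π·r² = 497.7 m², 10·log₁₀ of that is 26.970 dB.
L_p = 86.5 − 26.970 = 59.53 dB.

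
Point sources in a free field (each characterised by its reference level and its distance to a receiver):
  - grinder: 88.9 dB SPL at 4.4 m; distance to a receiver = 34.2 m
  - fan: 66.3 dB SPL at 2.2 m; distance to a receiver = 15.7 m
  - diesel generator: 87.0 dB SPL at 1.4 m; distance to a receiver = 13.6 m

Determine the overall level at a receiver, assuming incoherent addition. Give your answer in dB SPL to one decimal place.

Apply inverse-square spreading to bring every level to the receiver, then sum 10^(L/10).
grinder: 88.9 − 20·log₁₀(34.2/4.4) = 88.9 − 17.81 = 71.09 dB SPL.
fan: 66.3 − 20·log₁₀(15.7/2.2) = 66.3 − 17.07 = 49.23 dB SPL.
diesel generator: 87.0 − 20·log₁₀(13.6/1.4) = 87.0 − 19.75 = 67.25 dB SPL.
Σ 10^(L/10) = 1.824e+07 → L_total = 10·log₁₀(1.824e+07) = 72.61 dB SPL.

72.6 dB SPL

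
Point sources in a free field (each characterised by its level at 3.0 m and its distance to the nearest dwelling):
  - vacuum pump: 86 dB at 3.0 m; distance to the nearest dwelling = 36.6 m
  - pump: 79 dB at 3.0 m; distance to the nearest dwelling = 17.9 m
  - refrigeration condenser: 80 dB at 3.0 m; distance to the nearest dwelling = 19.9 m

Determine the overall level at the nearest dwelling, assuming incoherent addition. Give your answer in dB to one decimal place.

Apply inverse-square spreading to bring every level to the receiver, then sum 10^(L/10).
vacuum pump: 86 − 20·log₁₀(36.6/3.0) = 86 − 21.73 = 64.27 dB.
pump: 79 − 20·log₁₀(17.9/3.0) = 79 − 15.51 = 63.49 dB.
refrigeration condenser: 80 − 20·log₁₀(19.9/3.0) = 80 − 16.43 = 63.57 dB.
Σ 10^(L/10) = 7.179e+06 → L_total = 10·log₁₀(7.179e+06) = 68.56 dB.

68.6 dB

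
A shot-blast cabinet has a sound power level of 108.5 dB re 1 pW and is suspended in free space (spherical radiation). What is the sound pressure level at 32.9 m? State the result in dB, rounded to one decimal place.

67.2 dB

The power spreads over a sphere of area 4π·r², so L_p = L_w − 10·log₁₀(4π·r²).
4π·r² = 1.36e+04 m², 10·log₁₀ of that is 41.336 dB.
L_p = 108.5 − 41.336 = 67.16 dB.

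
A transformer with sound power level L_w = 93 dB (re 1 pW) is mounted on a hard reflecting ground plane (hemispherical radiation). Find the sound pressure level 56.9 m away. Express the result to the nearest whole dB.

The power spreads over a hemisphere of area 2π·r², so L_p = L_w − 10·log₁₀(2π·r²).
2π·r² = 2.034e+04 m², 10·log₁₀ of that is 43.084 dB.
L_p = 93 − 43.084 = 49.92 dB.

50 dB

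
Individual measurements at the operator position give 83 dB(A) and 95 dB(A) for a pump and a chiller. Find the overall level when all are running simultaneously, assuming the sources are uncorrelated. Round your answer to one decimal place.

95.3 dB(A)

Incoherent sources combine by intensity addition: L_total = 10·log₁₀(Σ 10^(L_i/10)).
Σ 10^(L/10) = 10^(83/10) + 10^(95/10) = 3.362e+09.
L_total = 10·log₁₀(3.362e+09) = 95.27 dB(A).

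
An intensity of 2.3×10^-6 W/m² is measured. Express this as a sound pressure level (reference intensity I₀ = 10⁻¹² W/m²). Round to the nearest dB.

64 dB

I/I₀ = 2.3×10^-6/10⁻¹² = 2.3×10^6, and L = 10·log₁₀(I/I₀).
L = 10·(0.3617 + 6) = 63.62 dB.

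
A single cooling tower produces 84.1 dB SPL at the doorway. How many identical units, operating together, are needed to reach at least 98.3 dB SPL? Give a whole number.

Need L₁ + 10·log₁₀ N ≥ 98.3, i.e. log₁₀ N ≥ 1.42.
N ≥ 10^(14.2/10) = 26.303, so N = 27.

27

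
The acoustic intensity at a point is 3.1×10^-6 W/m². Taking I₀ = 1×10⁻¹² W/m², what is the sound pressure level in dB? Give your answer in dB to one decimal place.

64.9 dB

Dividing by I₀ shifts the exponent by 12: I/I₀ = 3.1×10^6.
L = 10·(0.4914 + 6) = 64.91 dB.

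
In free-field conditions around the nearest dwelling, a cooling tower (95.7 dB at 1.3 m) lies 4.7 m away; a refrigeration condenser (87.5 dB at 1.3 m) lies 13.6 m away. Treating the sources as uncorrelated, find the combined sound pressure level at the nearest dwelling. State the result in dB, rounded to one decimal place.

First find each source's level at the receiver (point-source: −20·log₁₀(r/r_ref)), then combine on an intensity basis.
cooling tower: 95.7 − 20·log₁₀(4.7/1.3) = 95.7 − 11.16 = 84.54 dB.
refrigeration condenser: 87.5 − 20·log₁₀(13.6/1.3) = 87.5 − 20.39 = 67.11 dB.
Σ 10^(L/10) = 2.894e+08 → L_total = 10·log₁₀(2.894e+08) = 84.61 dB.

84.6 dB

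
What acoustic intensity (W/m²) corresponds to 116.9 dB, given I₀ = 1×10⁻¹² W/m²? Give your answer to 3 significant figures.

0.490 W/m²

I = I₀·10^(L/10) = 10⁻¹² × 10^(116.9/10) = 10^(-0.310).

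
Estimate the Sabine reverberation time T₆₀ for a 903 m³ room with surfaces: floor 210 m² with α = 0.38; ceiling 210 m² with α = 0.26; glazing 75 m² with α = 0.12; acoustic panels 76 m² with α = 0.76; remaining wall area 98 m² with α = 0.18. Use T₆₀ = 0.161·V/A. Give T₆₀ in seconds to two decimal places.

Total absorption A = 210·0.38 + 210·0.26 + 75·0.12 + 76·0.76 + 98·0.18 = 218.80 m² sabins.
T₆₀ = 0.161·V/A = 0.161·903/218.80 = 0.664 s.

0.66 s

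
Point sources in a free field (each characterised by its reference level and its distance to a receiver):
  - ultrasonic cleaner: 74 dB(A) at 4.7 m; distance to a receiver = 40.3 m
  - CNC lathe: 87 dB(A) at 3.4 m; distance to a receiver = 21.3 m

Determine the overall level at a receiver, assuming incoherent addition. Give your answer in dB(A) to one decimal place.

71.2 dB(A)

Apply inverse-square spreading to bring every level to the receiver, then sum 10^(L/10).
ultrasonic cleaner: 74 − 20·log₁₀(40.3/4.7) = 74 − 18.66 = 55.34 dB(A).
CNC lathe: 87 − 20·log₁₀(21.3/3.4) = 87 − 15.94 = 71.06 dB(A).
Σ 10^(L/10) = 1.311e+07 → L_total = 10·log₁₀(1.311e+07) = 71.18 dB(A).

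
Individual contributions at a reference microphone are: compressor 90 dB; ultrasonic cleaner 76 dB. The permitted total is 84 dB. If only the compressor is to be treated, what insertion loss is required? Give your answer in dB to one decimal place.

6.7 dB

Fixed contribution from the other source: Σ 10^(L/10) = 10^(76/10) = 3.981e+07 (76.00 dB).
To meet 84 dB overall, the treated compressor may contribute at most 10^(84/10) − 3.981e+07 = 2.114e+08, i.e. 83.25 dB.
So the compressor must be reduced from 90 to 83.25 dB: IL = 6.75 dB.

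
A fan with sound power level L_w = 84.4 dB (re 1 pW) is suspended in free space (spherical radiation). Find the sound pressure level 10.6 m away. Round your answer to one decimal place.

L_p = L_w − 10·log₁₀(4π·r²) with r = 10.6 m.
4π·r² = 1412 m², 10·log₁₀ of that is 31.498 dB.
L_p = 84.4 − 31.498 = 52.90 dB.

52.9 dB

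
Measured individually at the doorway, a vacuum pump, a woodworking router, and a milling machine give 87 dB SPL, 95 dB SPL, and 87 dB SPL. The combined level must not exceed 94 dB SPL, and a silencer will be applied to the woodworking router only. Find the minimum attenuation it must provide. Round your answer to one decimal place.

3.2 dB

Fixed contribution from the other sources: Σ 10^(L/10) = 10^(87/10) + 10^(87/10) = 1.002e+09 (90.01 dB SPL).
The limit corresponds to 10^(94/10) = 2.512e+09; subtracting the fixed part leaves 1.510e+09 for the woodworking router, i.e. 91.79 dB SPL.
Required insertion loss = 95 − 91.79 = 3.21 dB.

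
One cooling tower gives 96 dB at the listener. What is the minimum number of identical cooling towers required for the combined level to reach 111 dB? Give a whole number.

N identical sources give L₁ + 10·log₁₀ N, so require 10·log₁₀ N ≥ 111 − 96 = 15.0 dB.
N ≥ 10^(15.0/10) = 31.623, so N = 32.

32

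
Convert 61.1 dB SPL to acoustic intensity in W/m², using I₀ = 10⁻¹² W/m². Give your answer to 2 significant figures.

1.3e-06 W/m²

I = I₀·10^(L/10) = 10⁻¹² × 10^(61.1/10) = 10^(-5.890).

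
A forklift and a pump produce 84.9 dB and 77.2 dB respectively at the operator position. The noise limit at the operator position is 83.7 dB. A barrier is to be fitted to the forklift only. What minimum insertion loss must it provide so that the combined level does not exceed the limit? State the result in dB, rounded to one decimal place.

Fixed contribution from the other source: Σ 10^(L/10) = 10^(77.2/10) = 5.248e+07 (77.20 dB).
The limit corresponds to 10^(83.7/10) = 2.344e+08; subtracting the fixed part leaves 1.819e+08 for the forklift, i.e. 82.60 dB.
Required insertion loss = 84.9 − 82.60 = 2.30 dB.

2.3 dB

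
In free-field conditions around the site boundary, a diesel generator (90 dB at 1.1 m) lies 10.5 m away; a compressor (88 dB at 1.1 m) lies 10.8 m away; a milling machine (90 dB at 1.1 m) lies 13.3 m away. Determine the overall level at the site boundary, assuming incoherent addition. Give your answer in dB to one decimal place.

73.9 dB

First find each source's level at the receiver (point-source: −20·log₁₀(r/r_ref)), then combine on an intensity basis.
diesel generator: 90 − 20·log₁₀(10.5/1.1) = 90 − 19.60 = 70.40 dB.
compressor: 88 − 20·log₁₀(10.8/1.1) = 88 − 19.84 = 68.16 dB.
milling machine: 90 − 20·log₁₀(13.3/1.1) = 90 − 21.65 = 68.35 dB.
Σ 10^(L/10) = 2.436e+07 → L_total = 10·log₁₀(2.436e+07) = 73.87 dB.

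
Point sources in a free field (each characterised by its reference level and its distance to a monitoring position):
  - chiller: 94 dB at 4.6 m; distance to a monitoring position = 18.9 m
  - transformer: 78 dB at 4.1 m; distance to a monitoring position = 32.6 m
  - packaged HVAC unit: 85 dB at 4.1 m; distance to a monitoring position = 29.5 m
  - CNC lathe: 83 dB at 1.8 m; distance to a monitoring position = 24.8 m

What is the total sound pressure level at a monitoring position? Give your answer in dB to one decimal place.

82.0 dB

Apply inverse-square spreading to bring every level to the receiver, then sum 10^(L/10).
chiller: 94 − 20·log₁₀(18.9/4.6) = 94 − 12.27 = 81.73 dB.
transformer: 78 − 20·log₁₀(32.6/4.1) = 78 − 18.01 = 59.99 dB.
packaged HVAC unit: 85 − 20·log₁₀(29.5/4.1) = 85 − 17.14 = 67.86 dB.
CNC lathe: 83 − 20·log₁₀(24.8/1.8) = 83 − 22.78 = 60.22 dB.
Σ 10^(L/10) = 1.570e+08 → L_total = 10·log₁₀(1.570e+08) = 81.96 dB.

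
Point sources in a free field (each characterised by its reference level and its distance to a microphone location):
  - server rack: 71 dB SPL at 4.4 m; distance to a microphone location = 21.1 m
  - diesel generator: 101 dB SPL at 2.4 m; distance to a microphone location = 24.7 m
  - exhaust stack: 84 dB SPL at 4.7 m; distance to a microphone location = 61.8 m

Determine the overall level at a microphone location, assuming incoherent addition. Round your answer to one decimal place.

Propagate each source to the receiver with L = L_ref − 20·log₁₀(r/r_ref), then add intensities.
server rack: 71 − 20·log₁₀(21.1/4.4) = 71 − 13.62 = 57.38 dB SPL.
diesel generator: 101 − 20·log₁₀(24.7/2.4) = 101 − 20.25 = 80.75 dB SPL.
exhaust stack: 84 − 20·log₁₀(61.8/4.7) = 84 − 22.38 = 61.62 dB SPL.
Σ 10^(L/10) = 1.209e+08 → L_total = 10·log₁₀(1.209e+08) = 80.82 dB SPL.

80.8 dB SPL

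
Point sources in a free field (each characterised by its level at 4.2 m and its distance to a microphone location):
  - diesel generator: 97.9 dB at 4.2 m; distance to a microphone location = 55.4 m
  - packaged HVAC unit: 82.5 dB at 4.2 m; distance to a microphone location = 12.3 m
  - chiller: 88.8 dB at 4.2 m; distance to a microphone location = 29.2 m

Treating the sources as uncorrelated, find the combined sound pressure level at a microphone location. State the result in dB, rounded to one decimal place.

Apply inverse-square spreading to bring every level to the receiver, then sum 10^(L/10).
diesel generator: 97.9 − 20·log₁₀(55.4/4.2) = 97.9 − 22.41 = 75.49 dB.
packaged HVAC unit: 82.5 − 20·log₁₀(12.3/4.2) = 82.5 − 9.33 = 73.17 dB.
chiller: 88.8 − 20·log₁₀(29.2/4.2) = 88.8 − 16.84 = 71.96 dB.
Σ 10^(L/10) = 7.187e+07 → L_total = 10·log₁₀(7.187e+07) = 78.57 dB.

78.6 dB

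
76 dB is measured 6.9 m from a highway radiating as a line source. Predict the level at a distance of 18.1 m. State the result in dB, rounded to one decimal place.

Cylindrical spreading from a line source gives a 10·log₁₀(r₂/r₁) drop.
L₂ = 76 − 10·log₁₀(18.1/6.9) = 76 − 4.188 = 71.81 dB.

71.8 dB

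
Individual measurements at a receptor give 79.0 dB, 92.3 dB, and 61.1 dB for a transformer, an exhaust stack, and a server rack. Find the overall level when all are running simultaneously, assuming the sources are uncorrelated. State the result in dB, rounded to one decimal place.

92.5 dB

For uncorrelated sources the intensities add, so convert each level to linear form, sum, and take 10·log₁₀ of the total.
Σ 10^(L/10) = 10^(79.0/10) + 10^(92.3/10) + 10^(61.1/10) = 1.779e+09.
L_total = 10·log₁₀(1.779e+09) = 92.50 dB.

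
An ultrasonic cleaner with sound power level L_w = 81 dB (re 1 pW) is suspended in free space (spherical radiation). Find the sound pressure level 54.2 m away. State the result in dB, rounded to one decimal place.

35.3 dB

L_p = L_w − 10·log₁₀(4π·r²) with r = 54.2 m.
4π·r² = 3.692e+04 m², 10·log₁₀ of that is 45.672 dB.
L_p = 81 − 45.672 = 35.33 dB.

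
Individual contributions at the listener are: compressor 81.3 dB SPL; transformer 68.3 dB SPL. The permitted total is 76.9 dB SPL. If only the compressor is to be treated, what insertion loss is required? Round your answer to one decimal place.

The untreated sources together contribute 10^(68.3/10) = 6.761e+06, i.e. 68.30 dB SPL.
The limit corresponds to 10^(76.9/10) = 4.898e+07; subtracting the fixed part leaves 4.222e+07 for the compressor, i.e. 76.25 dB SPL.
Required insertion loss = 81.3 − 76.25 = 5.05 dB.

5.0 dB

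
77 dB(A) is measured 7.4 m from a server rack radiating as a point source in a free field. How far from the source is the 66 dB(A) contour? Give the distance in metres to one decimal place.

26.3 m

Point-source spreading drops the level by 20·log₁₀(r₂/r₁); inverting, r₂/r₁ = 10^(ΔL/20).
r₂ = 7.4·10^((77−66)/20) = 7.4·10^(11.0/20) = 26.26 m.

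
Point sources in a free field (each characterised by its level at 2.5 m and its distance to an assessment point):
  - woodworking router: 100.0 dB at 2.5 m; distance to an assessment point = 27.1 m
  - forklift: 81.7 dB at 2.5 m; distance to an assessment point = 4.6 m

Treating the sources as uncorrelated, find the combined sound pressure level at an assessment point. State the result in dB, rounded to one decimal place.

81.1 dB

Apply inverse-square spreading to bring every level to the receiver, then sum 10^(L/10).
woodworking router: 100.0 − 20·log₁₀(27.1/2.5) = 100.0 − 20.70 = 79.30 dB.
forklift: 81.7 − 20·log₁₀(4.6/2.5) = 81.7 − 5.30 = 76.40 dB.
Σ 10^(L/10) = 1.288e+08 → L_total = 10·log₁₀(1.288e+08) = 81.10 dB.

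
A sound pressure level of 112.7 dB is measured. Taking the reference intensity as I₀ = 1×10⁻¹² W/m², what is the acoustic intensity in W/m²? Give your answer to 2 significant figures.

I = I₀·10^(L/10) = 10⁻¹² × 10^(112.7/10) = 10^(-0.730).

0.19 W/m²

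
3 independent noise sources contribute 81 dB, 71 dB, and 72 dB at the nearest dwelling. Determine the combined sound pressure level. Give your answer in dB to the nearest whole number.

82 dB

Incoherent sources combine by intensity addition: L_total = 10·log₁₀(Σ 10^(L_i/10)).
Σ 10^(L/10) = 10^(81/10) + 10^(71/10) + 10^(72/10) = 1.543e+08.
L_total = 10·log₁₀(1.543e+08) = 81.88 dB.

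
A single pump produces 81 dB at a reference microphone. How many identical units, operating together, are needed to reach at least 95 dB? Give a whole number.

The shortfall is 95 − 81 = 14.0 dB, and N units add 10·log₁₀ N, so need 10·log₁₀ N ≥ 14.0.
N ≥ 10^(14.0/10) = 25.119, so N = 26.

26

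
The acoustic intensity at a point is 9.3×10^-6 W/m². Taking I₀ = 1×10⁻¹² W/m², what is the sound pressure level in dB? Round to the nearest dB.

L = 10·log₁₀(I/I₀) = 10·log₁₀(9.3×10^-6/10⁻¹²) = 10·log₁₀(9.3×10^6).
L = 10·(0.9685 + 6) = 69.68 dB.

70 dB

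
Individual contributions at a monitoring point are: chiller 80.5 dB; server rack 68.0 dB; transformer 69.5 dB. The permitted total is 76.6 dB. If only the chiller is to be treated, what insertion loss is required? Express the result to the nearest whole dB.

Everything except the chiller sums to 10^(68.0/10) + 10^(69.5/10) = 1.522e+07 in linear terms, 71.82 dB.
To meet 76.6 dB overall, the treated chiller may contribute at most 10^(76.6/10) − 1.522e+07 = 3.049e+07, i.e. 74.84 dB.
So the chiller must be reduced from 80.5 to 74.84 dB: IL = 5.66 dB.

6 dB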